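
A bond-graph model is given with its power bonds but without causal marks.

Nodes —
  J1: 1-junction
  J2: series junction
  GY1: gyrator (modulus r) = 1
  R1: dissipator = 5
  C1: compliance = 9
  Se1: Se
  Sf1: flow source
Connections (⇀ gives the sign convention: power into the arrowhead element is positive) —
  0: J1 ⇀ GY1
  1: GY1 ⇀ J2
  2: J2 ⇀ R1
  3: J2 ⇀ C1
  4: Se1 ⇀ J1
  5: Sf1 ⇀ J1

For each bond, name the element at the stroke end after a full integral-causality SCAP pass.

bond 0 stroke→J1
bond 1 stroke→J2
bond 2 stroke→R1
bond 3 stroke→J2
bond 4 stroke→J1
bond 5 stroke→Sf1

β4 →J1  (source Se1 imposes e)
β5 →Sf1  (Sf1 fixes flow; stroke at Sf1)
β0 →J1  (J1: bond 5 brought flow, rest push out)
β1 →J2  (GY GY1: same side as bond 0)
β3 →J2  (C1 integral (e out))
β2 →R1  (J2 needs exactly one f-in)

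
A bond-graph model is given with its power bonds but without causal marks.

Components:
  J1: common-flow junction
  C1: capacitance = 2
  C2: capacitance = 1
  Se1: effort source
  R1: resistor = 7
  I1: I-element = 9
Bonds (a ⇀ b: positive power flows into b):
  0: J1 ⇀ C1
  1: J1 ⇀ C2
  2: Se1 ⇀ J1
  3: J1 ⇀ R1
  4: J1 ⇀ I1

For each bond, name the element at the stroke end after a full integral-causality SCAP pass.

β0 |J1
β1 |J1
β2 |J1
β3 |J1
β4 |I1

β2 stroke→J1  (Se1 fixes effort; stroke away)
β0 stroke→J1  (prefer integral on C1)
β1 stroke→J1  (C2 outputs effort q/C2)
β4 stroke→I1  (I1: I, integral causality)
β3 stroke→J1  (J1 flow already set via bond 4)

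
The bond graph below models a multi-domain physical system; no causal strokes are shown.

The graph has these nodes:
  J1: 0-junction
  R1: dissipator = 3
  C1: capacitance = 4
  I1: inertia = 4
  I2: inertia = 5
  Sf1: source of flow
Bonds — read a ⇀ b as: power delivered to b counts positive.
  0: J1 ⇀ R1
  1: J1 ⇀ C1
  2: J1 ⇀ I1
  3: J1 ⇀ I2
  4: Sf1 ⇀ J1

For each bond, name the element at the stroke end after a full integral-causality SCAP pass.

#4 →Sf1  (Sf1: flow source, stroke at near end)
#1 →J1  (C1 integral (e out))
#0 →R1  (0-jn J1 has e-setter on 1)
#2 →I1  (0-jn J1 has e-setter on 1)
#3 →I2  (J1: bond 1 brought effort, rest push out)

b0 |R1
b1 |J1
b2 |I1
b3 |I2
b4 |Sf1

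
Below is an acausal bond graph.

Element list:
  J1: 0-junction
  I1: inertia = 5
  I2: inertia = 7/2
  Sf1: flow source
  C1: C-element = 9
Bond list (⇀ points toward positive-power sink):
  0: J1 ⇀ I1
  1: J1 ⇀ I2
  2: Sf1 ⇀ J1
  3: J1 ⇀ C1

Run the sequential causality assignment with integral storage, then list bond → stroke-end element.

bond 2 stroke→Sf1  (source Sf1 imposes f)
bond 0 stroke→I1  (I1 integral (f out))
bond 1 stroke→I2  (I2 integral (f out))
bond 3 stroke→J1  (J1 needs exactly one e-in)

b0 stroke→I1
b1 stroke→I2
b2 stroke→Sf1
b3 stroke→J1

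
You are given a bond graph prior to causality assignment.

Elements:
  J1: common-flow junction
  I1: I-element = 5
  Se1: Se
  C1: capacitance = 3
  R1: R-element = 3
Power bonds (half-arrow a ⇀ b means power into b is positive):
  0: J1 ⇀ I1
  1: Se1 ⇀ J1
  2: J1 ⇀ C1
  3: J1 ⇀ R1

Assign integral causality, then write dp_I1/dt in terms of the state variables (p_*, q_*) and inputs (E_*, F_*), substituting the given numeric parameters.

dp_I1/dt = E_Se1 - 3*p_I1/5 - q_C1/3

b1 stroke→J1  (source Se1 imposes e)
b0 stroke→I1  (prefer integral on I1)
b2 stroke→J1  (J1: bond 0 brought flow, rest push out)
b3 stroke→J1  (J1: bond 0 brought flow, rest push out)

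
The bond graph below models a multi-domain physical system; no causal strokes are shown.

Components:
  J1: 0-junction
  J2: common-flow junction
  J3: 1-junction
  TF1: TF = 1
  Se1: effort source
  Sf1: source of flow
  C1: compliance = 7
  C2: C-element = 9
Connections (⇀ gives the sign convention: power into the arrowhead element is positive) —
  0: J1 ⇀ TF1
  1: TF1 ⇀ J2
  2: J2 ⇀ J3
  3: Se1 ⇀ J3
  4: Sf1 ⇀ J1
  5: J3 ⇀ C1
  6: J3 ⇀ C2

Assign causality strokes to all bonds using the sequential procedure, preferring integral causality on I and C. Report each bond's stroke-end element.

bond 3 stroke→J3  (source Se1 imposes e)
bond 4 stroke→Sf1  (Sf1 (Sf) sets flow on bond)
bond 0 stroke→J1  (closing 0-jn rule on J1)
bond 1 stroke→TF1  (TF TF1: opposite of bond 0)
bond 2 stroke→J2  (J2 flow already set via bond 1)
bond 5 stroke→J3  (common-f at J3 fixed by 2)
bond 6 stroke→J3  (common-f at J3 fixed by 2)

bond 0 |J1
bond 1 |TF1
bond 2 |J2
bond 3 |J3
bond 4 |Sf1
bond 5 |J3
bond 6 |J3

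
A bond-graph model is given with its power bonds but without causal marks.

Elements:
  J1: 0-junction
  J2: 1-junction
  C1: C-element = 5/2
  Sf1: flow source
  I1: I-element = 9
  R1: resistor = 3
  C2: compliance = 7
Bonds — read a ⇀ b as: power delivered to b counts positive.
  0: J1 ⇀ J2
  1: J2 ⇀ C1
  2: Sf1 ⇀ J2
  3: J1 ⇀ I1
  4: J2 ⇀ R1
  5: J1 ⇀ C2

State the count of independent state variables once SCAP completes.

3  (C1, C2, I1 all integral)

bond 2 |Sf1  (Sf1: flow source, stroke at near end)
bond 0 |J2  (1-jn J2 has f-setter on 2)
bond 1 |J2  (common-f at J2 fixed by 2)
bond 4 |J2  (J2 flow already set via bond 2)
bond 3 |I1  (prefer integral on I1)
bond 5 |J1  (J1 needs exactly one e-in)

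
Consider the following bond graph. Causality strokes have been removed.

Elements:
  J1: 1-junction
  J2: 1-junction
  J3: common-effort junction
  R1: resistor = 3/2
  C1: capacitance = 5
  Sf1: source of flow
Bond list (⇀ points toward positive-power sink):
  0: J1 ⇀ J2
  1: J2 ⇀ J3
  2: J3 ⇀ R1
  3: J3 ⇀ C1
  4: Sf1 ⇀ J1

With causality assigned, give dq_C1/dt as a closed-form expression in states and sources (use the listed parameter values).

dq_C1/dt = F_Sf1 - 2*q_C1/15

b4 stroke→Sf1  (Sf1 (Sf) sets flow on bond)
b0 stroke→J1  (J1: bond 4 brought flow, rest push out)
b1 stroke→J2  (J2 flow already set via bond 0)
b3 stroke→J3  (C1 integral (e out))
b2 stroke→R1  (J3: bond 3 brought effort, rest push out)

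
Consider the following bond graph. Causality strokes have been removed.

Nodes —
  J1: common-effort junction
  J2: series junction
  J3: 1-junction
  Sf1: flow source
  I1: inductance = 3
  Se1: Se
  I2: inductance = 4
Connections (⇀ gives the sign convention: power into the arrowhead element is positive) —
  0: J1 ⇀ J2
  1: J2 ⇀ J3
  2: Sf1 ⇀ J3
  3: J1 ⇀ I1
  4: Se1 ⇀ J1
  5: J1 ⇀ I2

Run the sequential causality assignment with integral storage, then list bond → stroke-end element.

β2 →Sf1  (Sf1: flow source, stroke at near end)
β4 →J1  (source Se1 imposes e)
β0 →J2  (J1 effort already set via bond 4)
β3 →I1  (J1 effort already set via bond 4)
β5 →I2  (common-e at J1 fixed by 4)
β1 →J3  (J2: last free bond brings flow in)

β0 stroke→J2
β1 stroke→J3
β2 stroke→Sf1
β3 stroke→I1
β4 stroke→J1
β5 stroke→I2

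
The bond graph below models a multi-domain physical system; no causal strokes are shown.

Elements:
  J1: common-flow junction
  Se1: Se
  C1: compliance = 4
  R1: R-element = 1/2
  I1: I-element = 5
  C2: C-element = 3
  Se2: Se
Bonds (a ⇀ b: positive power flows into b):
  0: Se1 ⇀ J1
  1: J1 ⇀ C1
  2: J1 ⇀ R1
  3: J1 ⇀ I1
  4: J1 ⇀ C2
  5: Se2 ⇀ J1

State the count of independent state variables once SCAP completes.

3  (C1, C2, I1 all integral)

#0 |J1  (Se1 fixes effort; stroke away)
#5 |J1  (Se2: effort source, stroke at far end)
#1 |J1  (C1 outputs effort q/C1)
#3 |I1  (I1 outputs flow p/I1)
#2 |J1  (J1: bond 3 brought flow, rest push out)
#4 |J1  (common-f at J1 fixed by 3)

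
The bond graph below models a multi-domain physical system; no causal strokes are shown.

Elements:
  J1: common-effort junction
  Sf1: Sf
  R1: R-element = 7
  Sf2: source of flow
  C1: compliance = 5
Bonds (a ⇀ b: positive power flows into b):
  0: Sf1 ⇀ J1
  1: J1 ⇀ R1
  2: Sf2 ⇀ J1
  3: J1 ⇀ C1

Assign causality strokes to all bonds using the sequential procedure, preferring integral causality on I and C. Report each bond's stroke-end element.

b0 stroke→Sf1
b1 stroke→R1
b2 stroke→Sf2
b3 stroke→J1

bond 0 |Sf1  (source Sf1 imposes f)
bond 2 |Sf2  (Sf2 (Sf) sets flow on bond)
bond 3 |J1  (C1 outputs effort q/C1)
bond 1 |R1  (J1: bond 3 brought effort, rest push out)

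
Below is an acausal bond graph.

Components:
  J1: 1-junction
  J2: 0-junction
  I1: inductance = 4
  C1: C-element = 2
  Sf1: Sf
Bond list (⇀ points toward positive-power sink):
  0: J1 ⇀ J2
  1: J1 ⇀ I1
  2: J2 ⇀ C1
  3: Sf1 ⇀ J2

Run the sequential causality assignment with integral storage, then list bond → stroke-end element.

b3 stroke→Sf1  (Sf1 fixes flow; stroke at Sf1)
b1 stroke→I1  (I1 integral (f out))
b0 stroke→J1  (J1: bond 1 brought flow, rest push out)
b2 stroke→J2  (J2 needs exactly one e-in)

#0 |J1
#1 |I1
#2 |J2
#3 |Sf1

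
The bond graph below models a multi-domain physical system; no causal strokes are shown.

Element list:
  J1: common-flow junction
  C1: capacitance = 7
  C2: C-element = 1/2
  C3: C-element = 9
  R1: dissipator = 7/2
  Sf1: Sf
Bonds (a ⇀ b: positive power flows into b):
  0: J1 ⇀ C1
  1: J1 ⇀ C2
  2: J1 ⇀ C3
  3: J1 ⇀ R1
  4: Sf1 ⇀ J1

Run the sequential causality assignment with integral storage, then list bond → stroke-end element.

bond 0 stroke→J1
bond 1 stroke→J1
bond 2 stroke→J1
bond 3 stroke→J1
bond 4 stroke→Sf1

b4 stroke→Sf1  (source Sf1 imposes f)
b0 stroke→J1  (common-f at J1 fixed by 4)
b1 stroke→J1  (1-jn J1 has f-setter on 4)
b2 stroke→J1  (1-jn J1 has f-setter on 4)
b3 stroke→J1  (1-jn J1 has f-setter on 4)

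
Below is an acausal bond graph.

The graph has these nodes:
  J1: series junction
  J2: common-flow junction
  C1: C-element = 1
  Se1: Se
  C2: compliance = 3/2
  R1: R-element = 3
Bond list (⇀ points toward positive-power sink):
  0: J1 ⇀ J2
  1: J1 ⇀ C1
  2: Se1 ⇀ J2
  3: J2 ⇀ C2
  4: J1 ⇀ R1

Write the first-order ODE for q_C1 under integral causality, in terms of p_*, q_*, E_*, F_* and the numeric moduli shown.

dq_C1/dt = E_Se1/3 - q_C1/3 - 2*q_C2/9

β2 |J2  (source Se1 imposes e)
β1 |J1  (C1 integral (e out))
β3 |J2  (C2: C, integral causality)
β0 |J1  (J2 needs exactly one f-in)
β4 |R1  (J1 needs exactly one f-in)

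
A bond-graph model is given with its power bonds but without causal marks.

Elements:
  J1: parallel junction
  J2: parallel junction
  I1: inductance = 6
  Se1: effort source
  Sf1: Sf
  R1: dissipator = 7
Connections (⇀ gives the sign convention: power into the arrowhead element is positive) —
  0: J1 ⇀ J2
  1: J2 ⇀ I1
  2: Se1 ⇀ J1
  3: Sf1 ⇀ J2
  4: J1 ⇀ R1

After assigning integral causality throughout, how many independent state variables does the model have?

bond 2 |J1  (Se1 (Se) sets effort on bond)
bond 3 |Sf1  (Sf1: flow source, stroke at near end)
bond 0 |J2  (common-e at J1 fixed by 2)
bond 4 |R1  (common-e at J1 fixed by 2)
bond 1 |I1  (common-e at J2 fixed by 0)

1  (I1 all integral)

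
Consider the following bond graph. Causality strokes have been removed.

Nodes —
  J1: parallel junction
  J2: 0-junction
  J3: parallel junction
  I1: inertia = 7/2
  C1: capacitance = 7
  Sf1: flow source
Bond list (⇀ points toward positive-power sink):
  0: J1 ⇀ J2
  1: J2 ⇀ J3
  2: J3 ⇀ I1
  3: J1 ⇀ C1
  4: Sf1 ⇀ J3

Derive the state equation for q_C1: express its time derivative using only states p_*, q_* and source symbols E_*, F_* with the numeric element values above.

dq_C1/dt = F_Sf1 - 2*p_I1/7

β4 stroke at Sf1  (Sf1 (Sf) sets flow on bond)
β2 stroke at I1  (prefer integral on I1)
β1 stroke at J3  (only one effort-in slot at J3)
β0 stroke at J2  (J2: last free bond brings effort in)
β3 stroke at J1  (J1 needs exactly one e-in)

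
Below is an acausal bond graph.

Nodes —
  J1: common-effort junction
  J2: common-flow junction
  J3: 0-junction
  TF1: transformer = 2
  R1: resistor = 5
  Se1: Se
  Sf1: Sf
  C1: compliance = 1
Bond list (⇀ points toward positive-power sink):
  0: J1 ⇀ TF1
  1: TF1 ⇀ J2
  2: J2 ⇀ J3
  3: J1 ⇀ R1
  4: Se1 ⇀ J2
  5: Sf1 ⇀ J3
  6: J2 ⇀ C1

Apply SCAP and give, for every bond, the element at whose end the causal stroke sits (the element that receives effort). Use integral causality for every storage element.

b4 stroke at J2  (source Se1 imposes e)
b5 stroke at Sf1  (Sf1 (Sf) sets flow on bond)
b2 stroke at J3  (J3 needs exactly one e-in)
b1 stroke at J2  (J2 flow already set via bond 2)
b6 stroke at J2  (J2 flow already set via bond 2)
b0 stroke at TF1  (TF1: transformer flips bond 1)
b3 stroke at J1  (J1 needs exactly one e-in)

#0 →TF1
#1 →J2
#2 →J3
#3 →J1
#4 →J2
#5 →Sf1
#6 →J2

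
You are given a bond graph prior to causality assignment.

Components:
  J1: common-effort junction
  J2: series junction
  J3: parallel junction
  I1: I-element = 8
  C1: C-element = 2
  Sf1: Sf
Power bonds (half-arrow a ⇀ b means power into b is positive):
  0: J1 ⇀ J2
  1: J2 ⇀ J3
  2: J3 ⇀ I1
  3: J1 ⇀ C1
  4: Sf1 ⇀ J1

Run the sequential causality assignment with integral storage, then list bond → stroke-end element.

β4 |Sf1  (Sf1 (Sf) sets flow on bond)
β2 |I1  (I1: I, integral causality)
β1 |J3  (J3 needs exactly one e-in)
β0 |J2  (J2 flow already set via bond 1)
β3 |J1  (closing 0-jn rule on J1)

#0 stroke→J2
#1 stroke→J3
#2 stroke→I1
#3 stroke→J1
#4 stroke→Sf1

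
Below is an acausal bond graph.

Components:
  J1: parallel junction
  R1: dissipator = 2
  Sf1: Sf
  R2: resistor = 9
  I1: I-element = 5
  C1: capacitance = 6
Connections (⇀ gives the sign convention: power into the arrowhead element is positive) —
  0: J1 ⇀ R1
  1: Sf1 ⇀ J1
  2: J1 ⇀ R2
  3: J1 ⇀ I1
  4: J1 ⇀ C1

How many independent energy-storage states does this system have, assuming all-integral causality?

2  (C1, I1 all integral)

#1 stroke at Sf1  (Sf1 fixes flow; stroke at Sf1)
#3 stroke at I1  (I1 integral (f out))
#4 stroke at J1  (prefer integral on C1)
#0 stroke at R1  (common-e at J1 fixed by 4)
#2 stroke at R2  (0-jn J1 has e-setter on 4)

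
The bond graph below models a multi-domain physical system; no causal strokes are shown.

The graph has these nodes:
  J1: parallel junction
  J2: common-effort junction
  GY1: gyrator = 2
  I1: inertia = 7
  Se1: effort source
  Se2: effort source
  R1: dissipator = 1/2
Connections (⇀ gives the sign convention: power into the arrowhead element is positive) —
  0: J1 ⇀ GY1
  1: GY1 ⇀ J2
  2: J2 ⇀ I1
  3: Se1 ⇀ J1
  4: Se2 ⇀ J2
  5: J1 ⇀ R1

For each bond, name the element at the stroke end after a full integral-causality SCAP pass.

#3 stroke→J1  (Se1 fixes effort; stroke away)
#4 stroke→J2  (source Se2 imposes e)
#0 stroke→GY1  (common-e at J1 fixed by 3)
#5 stroke→R1  (0-jn J1 has e-setter on 3)
#1 stroke→GY1  (J2 effort already set via bond 4)
#2 stroke→I1  (0-jn J2 has e-setter on 4)

bond 0 stroke at GY1
bond 1 stroke at GY1
bond 2 stroke at I1
bond 3 stroke at J1
bond 4 stroke at J2
bond 5 stroke at R1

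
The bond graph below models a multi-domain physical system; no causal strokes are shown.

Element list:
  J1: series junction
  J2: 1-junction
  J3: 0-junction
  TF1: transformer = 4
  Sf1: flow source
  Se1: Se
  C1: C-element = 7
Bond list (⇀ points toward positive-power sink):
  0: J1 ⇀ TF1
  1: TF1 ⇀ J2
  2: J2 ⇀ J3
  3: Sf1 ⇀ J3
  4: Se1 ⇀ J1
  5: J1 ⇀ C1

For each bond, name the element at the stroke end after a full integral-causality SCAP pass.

#3 stroke at Sf1  (Sf1 (Sf) sets flow on bond)
#4 stroke at J1  (Se1 (Se) sets effort on bond)
#2 stroke at J3  (J3: last free bond brings effort in)
#1 stroke at J2  (J2 flow already set via bond 2)
#0 stroke at TF1  (TF TF1: opposite of bond 1)
#5 stroke at J1  (J1 flow already set via bond 0)

#0 stroke at TF1
#1 stroke at J2
#2 stroke at J3
#3 stroke at Sf1
#4 stroke at J1
#5 stroke at J1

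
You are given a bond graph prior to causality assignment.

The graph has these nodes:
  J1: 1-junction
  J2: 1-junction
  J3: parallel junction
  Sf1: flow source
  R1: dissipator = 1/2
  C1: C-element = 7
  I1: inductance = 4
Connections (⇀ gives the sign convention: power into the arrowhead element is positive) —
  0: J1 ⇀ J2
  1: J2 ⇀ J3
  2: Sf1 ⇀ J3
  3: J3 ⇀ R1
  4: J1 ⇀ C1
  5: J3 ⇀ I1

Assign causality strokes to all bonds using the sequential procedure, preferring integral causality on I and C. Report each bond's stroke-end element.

bond 2 stroke at Sf1  (Sf1: flow source, stroke at near end)
bond 4 stroke at J1  (prefer integral on C1)
bond 0 stroke at J2  (only one flow-in slot at J1)
bond 1 stroke at J3  (J2 needs exactly one f-in)
bond 3 stroke at R1  (J3: bond 1 brought effort, rest push out)
bond 5 stroke at I1  (J3: bond 1 brought effort, rest push out)

β0 |J2
β1 |J3
β2 |Sf1
β3 |R1
β4 |J1
β5 |I1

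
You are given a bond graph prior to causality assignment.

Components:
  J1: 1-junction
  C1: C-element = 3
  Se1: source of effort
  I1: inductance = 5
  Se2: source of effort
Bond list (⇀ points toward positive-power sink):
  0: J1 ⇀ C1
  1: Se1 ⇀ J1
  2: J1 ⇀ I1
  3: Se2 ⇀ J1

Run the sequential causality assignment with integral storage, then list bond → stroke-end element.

#0 stroke→J1
#1 stroke→J1
#2 stroke→I1
#3 stroke→J1

b1 →J1  (Se1 (Se) sets effort on bond)
b3 →J1  (Se2 fixes effort; stroke away)
b0 →J1  (C1: C, integral causality)
b2 →I1  (only one flow-in slot at J1)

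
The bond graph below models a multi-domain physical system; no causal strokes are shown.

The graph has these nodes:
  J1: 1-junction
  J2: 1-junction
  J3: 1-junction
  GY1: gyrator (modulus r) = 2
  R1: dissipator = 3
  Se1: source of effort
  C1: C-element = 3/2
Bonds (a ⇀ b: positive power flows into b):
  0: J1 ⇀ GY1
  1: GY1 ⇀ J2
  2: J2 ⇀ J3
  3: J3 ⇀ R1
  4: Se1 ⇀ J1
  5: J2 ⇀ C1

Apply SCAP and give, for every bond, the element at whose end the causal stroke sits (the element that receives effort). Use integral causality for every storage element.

#0 |GY1
#1 |GY1
#2 |J2
#3 |J3
#4 |J1
#5 |J2

#4 stroke→J1  (Se1: effort source, stroke at far end)
#0 stroke→GY1  (closing 1-jn rule on J1)
#1 stroke→GY1  (through GY1, causality inverts; strokes same side of GY1)
#2 stroke→J2  (1-jn J2 has f-setter on 1)
#5 stroke→J2  (J2: bond 1 brought flow, rest push out)
#3 stroke→J3  (common-f at J3 fixed by 2)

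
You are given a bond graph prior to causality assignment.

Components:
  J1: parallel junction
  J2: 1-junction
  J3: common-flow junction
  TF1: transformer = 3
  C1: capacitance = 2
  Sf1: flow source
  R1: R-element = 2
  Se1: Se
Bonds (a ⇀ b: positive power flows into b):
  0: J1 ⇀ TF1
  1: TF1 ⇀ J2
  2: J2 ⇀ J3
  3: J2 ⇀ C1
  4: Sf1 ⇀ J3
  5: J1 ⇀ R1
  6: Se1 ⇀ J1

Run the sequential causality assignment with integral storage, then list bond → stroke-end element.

b4 stroke→Sf1  (Sf1 (Sf) sets flow on bond)
b6 stroke→J1  (Se1 (Se) sets effort on bond)
b0 stroke→TF1  (common-e at J1 fixed by 6)
b5 stroke→R1  (J1 effort already set via bond 6)
b2 stroke→J3  (J3: bond 4 brought flow, rest push out)
b1 stroke→J2  (TF TF1: opposite of bond 0)
b3 stroke→J2  (J2 flow already set via bond 2)

#0 →TF1
#1 →J2
#2 →J3
#3 →J2
#4 →Sf1
#5 →R1
#6 →J1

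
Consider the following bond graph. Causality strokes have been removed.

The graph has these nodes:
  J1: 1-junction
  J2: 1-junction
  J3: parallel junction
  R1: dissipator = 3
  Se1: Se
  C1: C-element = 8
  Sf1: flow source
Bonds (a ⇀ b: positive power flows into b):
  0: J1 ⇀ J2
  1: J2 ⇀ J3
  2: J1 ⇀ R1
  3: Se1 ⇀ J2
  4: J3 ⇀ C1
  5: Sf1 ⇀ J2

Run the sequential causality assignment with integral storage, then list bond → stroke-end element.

#3 |J2  (Se1: effort source, stroke at far end)
#5 |Sf1  (Sf1 (Sf) sets flow on bond)
#0 |J2  (J2: bond 5 brought flow, rest push out)
#1 |J2  (common-f at J2 fixed by 5)
#4 |J3  (only one effort-in slot at J3)
#2 |J1  (1-jn J1 has f-setter on 0)

bond 0 stroke at J2
bond 1 stroke at J2
bond 2 stroke at J1
bond 3 stroke at J2
bond 4 stroke at J3
bond 5 stroke at Sf1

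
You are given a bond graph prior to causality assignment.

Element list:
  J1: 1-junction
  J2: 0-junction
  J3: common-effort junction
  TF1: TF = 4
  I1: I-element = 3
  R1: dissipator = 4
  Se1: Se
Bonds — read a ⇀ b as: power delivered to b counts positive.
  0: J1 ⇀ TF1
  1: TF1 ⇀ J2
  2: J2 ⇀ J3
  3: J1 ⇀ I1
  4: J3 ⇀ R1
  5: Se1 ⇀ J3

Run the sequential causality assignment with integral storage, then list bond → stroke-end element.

bond 5 |J3  (Se1 fixes effort; stroke away)
bond 2 |J2  (J3 effort already set via bond 5)
bond 4 |R1  (J3 effort already set via bond 5)
bond 1 |TF1  (J2 effort already set via bond 2)
bond 0 |J1  (through TF1, causality passes straight; one stroke at TF1)
bond 3 |I1  (J1 needs exactly one f-in)

β0 |J1
β1 |TF1
β2 |J2
β3 |I1
β4 |R1
β5 |J3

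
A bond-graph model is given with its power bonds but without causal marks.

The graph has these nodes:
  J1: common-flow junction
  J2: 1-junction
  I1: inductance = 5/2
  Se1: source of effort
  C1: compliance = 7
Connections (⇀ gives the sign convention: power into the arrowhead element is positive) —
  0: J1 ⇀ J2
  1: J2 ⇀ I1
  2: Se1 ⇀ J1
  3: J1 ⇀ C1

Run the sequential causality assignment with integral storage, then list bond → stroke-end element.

β0 →J2
β1 →I1
β2 →J1
β3 →J1

β2 →J1  (source Se1 imposes e)
β1 →I1  (I1 integral (f out))
β0 →J2  (J2 flow already set via bond 1)
β3 →J1  (J1 flow already set via bond 0)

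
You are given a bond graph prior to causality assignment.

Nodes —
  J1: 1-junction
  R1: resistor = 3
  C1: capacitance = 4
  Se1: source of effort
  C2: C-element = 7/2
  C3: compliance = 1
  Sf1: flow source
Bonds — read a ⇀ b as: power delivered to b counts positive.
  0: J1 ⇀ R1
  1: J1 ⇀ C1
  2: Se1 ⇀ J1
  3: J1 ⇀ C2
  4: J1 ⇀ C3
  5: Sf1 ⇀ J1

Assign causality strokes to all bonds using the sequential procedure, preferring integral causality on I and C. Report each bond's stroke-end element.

β0 stroke→J1
β1 stroke→J1
β2 stroke→J1
β3 stroke→J1
β4 stroke→J1
β5 stroke→Sf1

bond 2 →J1  (Se1 (Se) sets effort on bond)
bond 5 →Sf1  (Sf1 fixes flow; stroke at Sf1)
bond 0 →J1  (1-jn J1 has f-setter on 5)
bond 1 →J1  (1-jn J1 has f-setter on 5)
bond 3 →J1  (1-jn J1 has f-setter on 5)
bond 4 →J1  (J1: bond 5 brought flow, rest push out)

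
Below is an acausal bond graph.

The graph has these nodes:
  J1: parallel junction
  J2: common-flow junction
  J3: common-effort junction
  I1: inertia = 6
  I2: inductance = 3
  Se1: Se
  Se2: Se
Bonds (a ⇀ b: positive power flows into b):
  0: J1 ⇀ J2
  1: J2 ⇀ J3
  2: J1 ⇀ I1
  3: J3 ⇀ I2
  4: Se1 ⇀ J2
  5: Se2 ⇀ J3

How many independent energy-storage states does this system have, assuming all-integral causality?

2  (I1, I2 all integral)

bond 4 |J2  (Se1 fixes effort; stroke away)
bond 5 |J3  (Se2 (Se) sets effort on bond)
bond 1 |J2  (common-e at J3 fixed by 5)
bond 3 |I2  (0-jn J3 has e-setter on 5)
bond 0 |J1  (closing 1-jn rule on J2)
bond 2 |I1  (0-jn J1 has e-setter on 0)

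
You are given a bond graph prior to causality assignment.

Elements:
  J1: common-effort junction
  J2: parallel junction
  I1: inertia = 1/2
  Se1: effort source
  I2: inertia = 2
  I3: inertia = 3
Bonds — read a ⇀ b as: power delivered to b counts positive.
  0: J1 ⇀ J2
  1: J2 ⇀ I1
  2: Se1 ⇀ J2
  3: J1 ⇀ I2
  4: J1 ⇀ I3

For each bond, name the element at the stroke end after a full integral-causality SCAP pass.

b2 →J2  (Se1 fixes effort; stroke away)
b0 →J1  (0-jn J2 has e-setter on 2)
b1 →I1  (0-jn J2 has e-setter on 2)
b3 →I2  (common-e at J1 fixed by 0)
b4 →I3  (0-jn J1 has e-setter on 0)

bond 0 |J1
bond 1 |I1
bond 2 |J2
bond 3 |I2
bond 4 |I3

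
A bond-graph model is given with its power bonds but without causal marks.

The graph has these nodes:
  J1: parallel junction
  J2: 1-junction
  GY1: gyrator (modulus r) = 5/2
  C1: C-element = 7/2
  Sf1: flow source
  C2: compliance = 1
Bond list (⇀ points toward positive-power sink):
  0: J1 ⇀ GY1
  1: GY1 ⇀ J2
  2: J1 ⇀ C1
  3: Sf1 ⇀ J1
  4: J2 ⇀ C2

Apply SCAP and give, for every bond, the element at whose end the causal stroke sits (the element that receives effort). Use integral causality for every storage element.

bond 3 stroke→Sf1  (Sf1 fixes flow; stroke at Sf1)
bond 2 stroke→J1  (prefer integral on C1)
bond 0 stroke→GY1  (J1 effort already set via bond 2)
bond 1 stroke→GY1  (through GY1, causality inverts; strokes same side of GY1)
bond 4 stroke→J2  (J2 flow already set via bond 1)

#0 stroke at GY1
#1 stroke at GY1
#2 stroke at J1
#3 stroke at Sf1
#4 stroke at J2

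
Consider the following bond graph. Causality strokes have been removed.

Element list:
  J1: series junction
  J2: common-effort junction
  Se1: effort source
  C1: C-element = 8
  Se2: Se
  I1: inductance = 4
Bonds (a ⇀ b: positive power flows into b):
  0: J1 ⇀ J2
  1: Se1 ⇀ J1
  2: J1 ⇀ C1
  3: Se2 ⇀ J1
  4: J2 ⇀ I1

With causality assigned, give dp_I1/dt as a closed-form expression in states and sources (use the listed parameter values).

#1 stroke at J1  (Se1 (Se) sets effort on bond)
#3 stroke at J1  (Se2 fixes effort; stroke away)
#2 stroke at J1  (C1 integral (e out))
#0 stroke at J2  (only one flow-in slot at J1)
#4 stroke at I1  (common-e at J2 fixed by 0)

dp_I1/dt = E_Se1 + E_Se2 - q_C1/8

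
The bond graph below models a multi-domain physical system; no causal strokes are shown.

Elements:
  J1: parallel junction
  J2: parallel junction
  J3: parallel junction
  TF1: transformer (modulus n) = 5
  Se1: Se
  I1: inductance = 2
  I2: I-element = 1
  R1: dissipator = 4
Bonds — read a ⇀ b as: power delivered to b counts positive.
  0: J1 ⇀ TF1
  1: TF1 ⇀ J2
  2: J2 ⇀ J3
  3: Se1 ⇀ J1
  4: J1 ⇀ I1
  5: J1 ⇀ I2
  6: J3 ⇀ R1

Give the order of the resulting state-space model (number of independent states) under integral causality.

2  (I1, I2 all integral)

b3 stroke at J1  (Se1 (Se) sets effort on bond)
b0 stroke at TF1  (common-e at J1 fixed by 3)
b4 stroke at I1  (0-jn J1 has e-setter on 3)
b5 stroke at I2  (0-jn J1 has e-setter on 3)
b1 stroke at J2  (through TF1, causality passes straight; one stroke at TF1)
b2 stroke at J3  (J2 effort already set via bond 1)
b6 stroke at R1  (J3 effort already set via bond 2)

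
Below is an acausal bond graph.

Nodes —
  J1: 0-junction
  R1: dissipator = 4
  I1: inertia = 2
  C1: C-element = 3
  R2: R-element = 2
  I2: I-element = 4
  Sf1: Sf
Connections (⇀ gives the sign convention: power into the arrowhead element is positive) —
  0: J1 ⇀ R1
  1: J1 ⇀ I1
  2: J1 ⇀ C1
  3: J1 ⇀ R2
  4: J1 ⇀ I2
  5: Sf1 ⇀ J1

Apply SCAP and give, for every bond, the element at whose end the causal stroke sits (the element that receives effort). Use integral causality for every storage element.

b5 stroke→Sf1  (Sf1: flow source, stroke at near end)
b1 stroke→I1  (I1: I, integral causality)
b2 stroke→J1  (C1 integral (e out))
b0 stroke→R1  (J1 effort already set via bond 2)
b3 stroke→R2  (common-e at J1 fixed by 2)
b4 stroke→I2  (common-e at J1 fixed by 2)

b0 stroke→R1
b1 stroke→I1
b2 stroke→J1
b3 stroke→R2
b4 stroke→I2
b5 stroke→Sf1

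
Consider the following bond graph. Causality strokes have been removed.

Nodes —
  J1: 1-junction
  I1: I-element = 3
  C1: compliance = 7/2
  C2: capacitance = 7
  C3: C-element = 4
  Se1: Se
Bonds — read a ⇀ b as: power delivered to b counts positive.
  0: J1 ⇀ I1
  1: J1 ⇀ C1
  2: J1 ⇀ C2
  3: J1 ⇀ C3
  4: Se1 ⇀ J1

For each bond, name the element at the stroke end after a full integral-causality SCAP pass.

#0 stroke at I1
#1 stroke at J1
#2 stroke at J1
#3 stroke at J1
#4 stroke at J1

β4 stroke at J1  (Se1: effort source, stroke at far end)
β0 stroke at I1  (I1: I, integral causality)
β1 stroke at J1  (1-jn J1 has f-setter on 0)
β2 stroke at J1  (1-jn J1 has f-setter on 0)
β3 stroke at J1  (1-jn J1 has f-setter on 0)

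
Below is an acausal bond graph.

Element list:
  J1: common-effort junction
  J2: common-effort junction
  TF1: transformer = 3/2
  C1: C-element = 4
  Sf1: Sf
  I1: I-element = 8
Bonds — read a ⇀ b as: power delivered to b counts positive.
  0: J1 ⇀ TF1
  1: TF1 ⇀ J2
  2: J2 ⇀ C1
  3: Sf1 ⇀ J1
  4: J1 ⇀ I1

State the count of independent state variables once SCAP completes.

2  (C1, I1 all integral)

bond 3 →Sf1  (Sf1 fixes flow; stroke at Sf1)
bond 2 →J2  (C1 integral (e out))
bond 1 →TF1  (J2 effort already set via bond 2)
bond 0 →J1  (TF1: transformer flips bond 1)
bond 4 →I1  (0-jn J1 has e-setter on 0)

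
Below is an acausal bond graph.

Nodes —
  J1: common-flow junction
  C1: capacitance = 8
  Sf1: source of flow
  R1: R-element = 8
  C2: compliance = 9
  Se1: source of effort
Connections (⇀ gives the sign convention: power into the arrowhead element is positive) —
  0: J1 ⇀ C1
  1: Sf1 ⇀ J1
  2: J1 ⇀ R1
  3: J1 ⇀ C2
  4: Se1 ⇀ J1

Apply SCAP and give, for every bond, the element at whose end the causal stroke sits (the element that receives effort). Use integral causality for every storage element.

#1 →Sf1  (Sf1 fixes flow; stroke at Sf1)
#4 →J1  (Se1 fixes effort; stroke away)
#0 →J1  (common-f at J1 fixed by 1)
#2 →J1  (J1 flow already set via bond 1)
#3 →J1  (common-f at J1 fixed by 1)

#0 stroke→J1
#1 stroke→Sf1
#2 stroke→J1
#3 stroke→J1
#4 stroke→J1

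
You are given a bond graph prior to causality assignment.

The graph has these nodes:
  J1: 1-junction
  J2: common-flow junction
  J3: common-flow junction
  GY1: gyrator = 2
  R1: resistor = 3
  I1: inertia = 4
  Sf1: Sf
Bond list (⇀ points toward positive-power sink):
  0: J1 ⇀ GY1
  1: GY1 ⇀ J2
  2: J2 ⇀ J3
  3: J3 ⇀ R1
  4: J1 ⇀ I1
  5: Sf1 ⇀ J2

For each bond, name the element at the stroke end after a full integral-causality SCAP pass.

b0 →J1
b1 →J2
b2 →J2
b3 →J3
b4 →I1
b5 →Sf1

b5 stroke at Sf1  (Sf1 fixes flow; stroke at Sf1)
b1 stroke at J2  (J2 flow already set via bond 5)
b2 stroke at J2  (J2 flow already set via bond 5)
b3 stroke at J3  (1-jn J3 has f-setter on 2)
b0 stroke at J1  (GY1 both-in/both-out from 1)
b4 stroke at I1  (closing 1-jn rule on J1)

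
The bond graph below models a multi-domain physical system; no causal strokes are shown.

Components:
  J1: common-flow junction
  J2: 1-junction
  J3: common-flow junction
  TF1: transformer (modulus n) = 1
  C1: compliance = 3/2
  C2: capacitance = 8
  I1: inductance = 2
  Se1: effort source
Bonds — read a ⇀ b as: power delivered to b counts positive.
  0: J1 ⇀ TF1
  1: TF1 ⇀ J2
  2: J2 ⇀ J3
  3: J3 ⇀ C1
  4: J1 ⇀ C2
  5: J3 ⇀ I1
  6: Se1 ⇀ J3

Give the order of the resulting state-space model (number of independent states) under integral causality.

b6 stroke→J3  (Se1: effort source, stroke at far end)
b3 stroke→J3  (C1: C, integral causality)
b4 stroke→J1  (C2: C, integral causality)
b0 stroke→TF1  (J1: last free bond brings flow in)
b1 stroke→J2  (TF TF1: opposite of bond 0)
b2 stroke→J3  (J2: last free bond brings flow in)
b5 stroke→I1  (J3: last free bond brings flow in)

3  (C1, C2, I1 all integral)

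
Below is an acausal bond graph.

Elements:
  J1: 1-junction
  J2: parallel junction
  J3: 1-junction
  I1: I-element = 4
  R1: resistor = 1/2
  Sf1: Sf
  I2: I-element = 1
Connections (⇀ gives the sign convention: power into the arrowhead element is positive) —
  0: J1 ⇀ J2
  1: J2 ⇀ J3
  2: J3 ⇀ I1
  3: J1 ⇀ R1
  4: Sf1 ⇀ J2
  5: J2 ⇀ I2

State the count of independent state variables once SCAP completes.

2  (I1, I2 all integral)

bond 4 →Sf1  (Sf1 (Sf) sets flow on bond)
bond 2 →I1  (prefer integral on I1)
bond 1 →J3  (common-f at J3 fixed by 2)
bond 5 →I2  (I2: I, integral causality)
bond 0 →J2  (J2 needs exactly one e-in)
bond 3 →J1  (J1 flow already set via bond 0)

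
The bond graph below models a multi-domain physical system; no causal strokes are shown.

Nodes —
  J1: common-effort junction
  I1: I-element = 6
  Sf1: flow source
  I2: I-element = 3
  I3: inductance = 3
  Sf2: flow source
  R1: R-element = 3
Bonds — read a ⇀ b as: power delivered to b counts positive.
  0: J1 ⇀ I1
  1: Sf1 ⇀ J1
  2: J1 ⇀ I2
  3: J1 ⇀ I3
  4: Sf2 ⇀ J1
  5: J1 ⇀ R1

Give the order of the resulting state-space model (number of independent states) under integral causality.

#1 stroke→Sf1  (source Sf1 imposes f)
#4 stroke→Sf2  (Sf2: flow source, stroke at near end)
#0 stroke→I1  (I1 integral (f out))
#2 stroke→I2  (I2 integral (f out))
#3 stroke→I3  (prefer integral on I3)
#5 stroke→J1  (only one effort-in slot at J1)

3  (I1, I2, I3 all integral)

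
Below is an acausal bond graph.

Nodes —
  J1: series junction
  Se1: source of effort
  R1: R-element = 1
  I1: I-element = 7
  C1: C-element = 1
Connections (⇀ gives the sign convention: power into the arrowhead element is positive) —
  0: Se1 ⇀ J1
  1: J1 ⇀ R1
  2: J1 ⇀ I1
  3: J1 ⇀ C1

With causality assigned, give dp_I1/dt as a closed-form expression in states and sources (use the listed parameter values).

bond 0 |J1  (Se1 fixes effort; stroke away)
bond 2 |I1  (I1 outputs flow p/I1)
bond 1 |J1  (1-jn J1 has f-setter on 2)
bond 3 |J1  (J1: bond 2 brought flow, rest push out)

dp_I1/dt = E_Se1 - p_I1/7 - q_C1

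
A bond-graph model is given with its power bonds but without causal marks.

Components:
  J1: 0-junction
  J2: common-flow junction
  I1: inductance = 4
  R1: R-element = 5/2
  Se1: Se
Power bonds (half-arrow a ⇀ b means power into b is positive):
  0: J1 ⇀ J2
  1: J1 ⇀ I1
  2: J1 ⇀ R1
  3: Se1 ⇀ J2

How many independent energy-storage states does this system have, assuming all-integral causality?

1  (I1 all integral)

bond 3 |J2  (Se1 (Se) sets effort on bond)
bond 0 |J1  (only one flow-in slot at J2)
bond 1 |I1  (common-e at J1 fixed by 0)
bond 2 |R1  (common-e at J1 fixed by 0)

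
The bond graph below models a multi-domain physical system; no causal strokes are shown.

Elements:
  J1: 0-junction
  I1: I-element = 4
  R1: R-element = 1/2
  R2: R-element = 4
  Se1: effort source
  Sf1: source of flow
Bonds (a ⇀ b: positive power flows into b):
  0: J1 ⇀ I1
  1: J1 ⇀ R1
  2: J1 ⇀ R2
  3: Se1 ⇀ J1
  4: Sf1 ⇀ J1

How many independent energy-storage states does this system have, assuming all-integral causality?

bond 3 →J1  (source Se1 imposes e)
bond 4 →Sf1  (source Sf1 imposes f)
bond 0 →I1  (J1: bond 3 brought effort, rest push out)
bond 1 →R1  (0-jn J1 has e-setter on 3)
bond 2 →R2  (J1: bond 3 brought effort, rest push out)

1  (I1 all integral)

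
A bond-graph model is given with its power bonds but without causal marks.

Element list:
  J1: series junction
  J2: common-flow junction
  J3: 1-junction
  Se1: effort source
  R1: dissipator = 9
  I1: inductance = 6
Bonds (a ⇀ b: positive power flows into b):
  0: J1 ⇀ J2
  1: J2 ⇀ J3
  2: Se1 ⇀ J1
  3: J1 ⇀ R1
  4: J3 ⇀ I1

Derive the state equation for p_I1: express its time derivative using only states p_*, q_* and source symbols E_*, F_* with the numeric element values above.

b2 |J1  (Se1 (Se) sets effort on bond)
b4 |I1  (I1 outputs flow p/I1)
b1 |J3  (J3: bond 4 brought flow, rest push out)
b0 |J2  (J2 flow already set via bond 1)
b3 |J1  (J1: bond 0 brought flow, rest push out)

dp_I1/dt = E_Se1 - 3*p_I1/2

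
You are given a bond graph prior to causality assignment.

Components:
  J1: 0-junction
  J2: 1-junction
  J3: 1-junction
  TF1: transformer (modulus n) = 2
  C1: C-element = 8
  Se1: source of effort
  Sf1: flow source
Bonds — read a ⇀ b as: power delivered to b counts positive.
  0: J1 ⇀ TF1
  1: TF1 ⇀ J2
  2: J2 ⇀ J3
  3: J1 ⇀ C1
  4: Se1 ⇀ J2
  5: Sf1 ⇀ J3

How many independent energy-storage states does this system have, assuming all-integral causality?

#4 →J2  (Se1: effort source, stroke at far end)
#5 →Sf1  (Sf1 (Sf) sets flow on bond)
#2 →J3  (common-f at J3 fixed by 5)
#1 →J2  (common-f at J2 fixed by 2)
#0 →TF1  (TF1 one-in-one-out from 1)
#3 →J1  (J1 needs exactly one e-in)

1  (C1 all integral)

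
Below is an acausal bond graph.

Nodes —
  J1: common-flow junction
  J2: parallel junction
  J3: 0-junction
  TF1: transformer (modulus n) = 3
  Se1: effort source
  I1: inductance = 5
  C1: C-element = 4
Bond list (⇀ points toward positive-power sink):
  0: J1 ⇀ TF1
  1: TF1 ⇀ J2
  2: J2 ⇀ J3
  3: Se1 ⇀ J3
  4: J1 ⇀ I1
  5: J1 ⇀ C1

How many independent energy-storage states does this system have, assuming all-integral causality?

2  (C1, I1 all integral)

bond 3 |J3  (Se1: effort source, stroke at far end)
bond 2 |J2  (common-e at J3 fixed by 3)
bond 1 |TF1  (J2 effort already set via bond 2)
bond 0 |J1  (through TF1, causality passes straight; one stroke at TF1)
bond 4 |I1  (prefer integral on I1)
bond 5 |J1  (J1: bond 4 brought flow, rest push out)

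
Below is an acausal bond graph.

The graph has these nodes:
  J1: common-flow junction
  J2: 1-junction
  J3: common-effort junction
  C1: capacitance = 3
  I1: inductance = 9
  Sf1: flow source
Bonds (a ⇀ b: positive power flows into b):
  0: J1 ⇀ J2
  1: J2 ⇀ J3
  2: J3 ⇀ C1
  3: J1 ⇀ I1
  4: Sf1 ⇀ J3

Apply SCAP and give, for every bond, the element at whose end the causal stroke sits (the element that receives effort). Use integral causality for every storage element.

b4 stroke→Sf1  (source Sf1 imposes f)
b2 stroke→J3  (C1: C, integral causality)
b1 stroke→J2  (J3 effort already set via bond 2)
b0 stroke→J1  (closing 1-jn rule on J2)
b3 stroke→I1  (closing 1-jn rule on J1)

bond 0 stroke→J1
bond 1 stroke→J2
bond 2 stroke→J3
bond 3 stroke→I1
bond 4 stroke→Sf1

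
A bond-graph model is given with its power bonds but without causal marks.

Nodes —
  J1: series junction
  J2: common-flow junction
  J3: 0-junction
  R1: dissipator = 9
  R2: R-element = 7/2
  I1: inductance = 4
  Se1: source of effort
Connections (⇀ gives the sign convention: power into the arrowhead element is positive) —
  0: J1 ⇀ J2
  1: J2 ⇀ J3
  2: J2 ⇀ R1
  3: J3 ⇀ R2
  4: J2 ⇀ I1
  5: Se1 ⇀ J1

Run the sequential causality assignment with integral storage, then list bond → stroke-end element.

b0 stroke→J2
b1 stroke→J2
b2 stroke→J2
b3 stroke→J3
b4 stroke→I1
b5 stroke→J1

b5 stroke at J1  (Se1 (Se) sets effort on bond)
b0 stroke at J2  (J1: last free bond brings flow in)
b4 stroke at I1  (I1 outputs flow p/I1)
b1 stroke at J2  (J2: bond 4 brought flow, rest push out)
b2 stroke at J2  (J2: bond 4 brought flow, rest push out)
b3 stroke at J3  (J3: last free bond brings effort in)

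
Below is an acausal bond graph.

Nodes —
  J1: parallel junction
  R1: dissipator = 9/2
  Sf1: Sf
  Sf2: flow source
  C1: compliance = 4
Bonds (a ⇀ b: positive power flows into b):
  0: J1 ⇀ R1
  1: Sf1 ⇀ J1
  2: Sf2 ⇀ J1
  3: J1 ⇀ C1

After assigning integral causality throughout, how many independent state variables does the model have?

β1 stroke at Sf1  (Sf1 fixes flow; stroke at Sf1)
β2 stroke at Sf2  (Sf2: flow source, stroke at near end)
β3 stroke at J1  (C1: C, integral causality)
β0 stroke at R1  (0-jn J1 has e-setter on 3)

1  (C1 all integral)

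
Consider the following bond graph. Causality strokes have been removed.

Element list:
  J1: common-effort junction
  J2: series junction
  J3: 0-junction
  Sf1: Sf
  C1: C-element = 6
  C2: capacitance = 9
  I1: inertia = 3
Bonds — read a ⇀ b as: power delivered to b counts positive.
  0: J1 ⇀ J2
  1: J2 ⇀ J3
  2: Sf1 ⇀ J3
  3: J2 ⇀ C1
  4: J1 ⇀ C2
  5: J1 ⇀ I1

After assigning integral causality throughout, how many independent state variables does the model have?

3  (C1, C2, I1 all integral)

b2 stroke at Sf1  (Sf1: flow source, stroke at near end)
b1 stroke at J3  (J3 needs exactly one e-in)
b0 stroke at J2  (J2: bond 1 brought flow, rest push out)
b3 stroke at J2  (1-jn J2 has f-setter on 1)
b4 stroke at J1  (C2: C, integral causality)
b5 stroke at I1  (common-e at J1 fixed by 4)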